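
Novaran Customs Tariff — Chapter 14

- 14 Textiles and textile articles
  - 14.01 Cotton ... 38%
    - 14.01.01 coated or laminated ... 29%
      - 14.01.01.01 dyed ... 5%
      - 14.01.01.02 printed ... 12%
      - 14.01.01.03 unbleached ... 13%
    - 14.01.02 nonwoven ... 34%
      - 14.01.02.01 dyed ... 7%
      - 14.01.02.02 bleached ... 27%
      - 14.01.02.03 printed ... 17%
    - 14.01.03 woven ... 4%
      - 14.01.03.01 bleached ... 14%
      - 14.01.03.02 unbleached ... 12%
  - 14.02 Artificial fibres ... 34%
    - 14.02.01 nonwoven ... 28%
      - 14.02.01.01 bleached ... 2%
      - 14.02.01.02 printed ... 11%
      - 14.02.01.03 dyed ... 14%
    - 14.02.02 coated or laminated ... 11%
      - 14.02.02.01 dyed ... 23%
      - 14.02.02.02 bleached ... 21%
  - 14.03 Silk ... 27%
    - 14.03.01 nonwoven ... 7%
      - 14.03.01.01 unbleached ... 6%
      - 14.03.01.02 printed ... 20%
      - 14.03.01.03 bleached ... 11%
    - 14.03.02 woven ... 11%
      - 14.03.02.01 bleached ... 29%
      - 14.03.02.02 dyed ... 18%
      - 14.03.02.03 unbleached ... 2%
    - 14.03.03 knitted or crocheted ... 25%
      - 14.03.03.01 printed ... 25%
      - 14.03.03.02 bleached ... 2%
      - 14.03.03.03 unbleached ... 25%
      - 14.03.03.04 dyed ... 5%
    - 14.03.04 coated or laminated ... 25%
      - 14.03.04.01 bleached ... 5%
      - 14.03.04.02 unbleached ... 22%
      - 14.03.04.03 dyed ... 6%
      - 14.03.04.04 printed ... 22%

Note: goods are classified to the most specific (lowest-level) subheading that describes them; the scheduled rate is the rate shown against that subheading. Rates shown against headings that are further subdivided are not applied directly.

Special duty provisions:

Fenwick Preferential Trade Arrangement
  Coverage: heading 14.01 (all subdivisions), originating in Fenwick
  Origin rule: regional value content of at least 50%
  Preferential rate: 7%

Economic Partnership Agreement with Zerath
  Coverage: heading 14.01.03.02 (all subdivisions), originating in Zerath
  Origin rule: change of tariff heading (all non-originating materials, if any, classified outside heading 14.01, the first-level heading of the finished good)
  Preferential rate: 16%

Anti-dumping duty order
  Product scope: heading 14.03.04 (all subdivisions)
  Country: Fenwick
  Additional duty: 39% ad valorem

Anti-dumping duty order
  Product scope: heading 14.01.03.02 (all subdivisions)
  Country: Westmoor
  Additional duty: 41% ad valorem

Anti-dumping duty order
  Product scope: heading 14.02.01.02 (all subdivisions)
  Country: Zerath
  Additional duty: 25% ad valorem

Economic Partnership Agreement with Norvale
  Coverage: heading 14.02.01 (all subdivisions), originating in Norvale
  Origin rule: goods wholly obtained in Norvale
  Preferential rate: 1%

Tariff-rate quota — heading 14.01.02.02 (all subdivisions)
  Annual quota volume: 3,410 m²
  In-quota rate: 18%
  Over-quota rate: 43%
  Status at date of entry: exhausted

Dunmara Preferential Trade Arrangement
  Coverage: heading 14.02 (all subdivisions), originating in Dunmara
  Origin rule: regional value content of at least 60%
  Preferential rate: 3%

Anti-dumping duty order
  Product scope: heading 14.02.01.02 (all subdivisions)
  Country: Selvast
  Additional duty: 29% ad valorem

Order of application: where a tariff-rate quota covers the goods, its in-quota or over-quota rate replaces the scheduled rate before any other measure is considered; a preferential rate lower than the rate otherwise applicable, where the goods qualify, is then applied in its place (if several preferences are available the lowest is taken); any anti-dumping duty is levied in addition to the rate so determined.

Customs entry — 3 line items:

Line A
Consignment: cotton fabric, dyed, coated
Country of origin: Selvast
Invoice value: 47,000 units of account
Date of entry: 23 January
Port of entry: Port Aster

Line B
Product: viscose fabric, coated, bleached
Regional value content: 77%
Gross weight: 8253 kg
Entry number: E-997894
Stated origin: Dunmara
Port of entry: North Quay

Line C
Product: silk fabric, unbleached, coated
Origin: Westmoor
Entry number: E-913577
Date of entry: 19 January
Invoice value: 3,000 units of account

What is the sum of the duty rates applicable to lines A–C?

30%

Line A: cotton → 14.01; coated → 14.01.01; dyed → 14.01.01.01. Scheduled 5%. No special measure applies. → 5%.
Line B: viscose → 14.02; coated → 14.02.02; bleached → 14.02.02.02. Scheduled 21%. Dunmara agreement on 14.02: RVC ≥ 60% → 3% available; preferential 3%. → 3%.
Line C: silk → 14.03; coated → 14.03.04; unbleached → 14.03.04.02. Scheduled 22%. No special measure applies. → 22%.
Sum: 5% + 3% + 22% = 30%.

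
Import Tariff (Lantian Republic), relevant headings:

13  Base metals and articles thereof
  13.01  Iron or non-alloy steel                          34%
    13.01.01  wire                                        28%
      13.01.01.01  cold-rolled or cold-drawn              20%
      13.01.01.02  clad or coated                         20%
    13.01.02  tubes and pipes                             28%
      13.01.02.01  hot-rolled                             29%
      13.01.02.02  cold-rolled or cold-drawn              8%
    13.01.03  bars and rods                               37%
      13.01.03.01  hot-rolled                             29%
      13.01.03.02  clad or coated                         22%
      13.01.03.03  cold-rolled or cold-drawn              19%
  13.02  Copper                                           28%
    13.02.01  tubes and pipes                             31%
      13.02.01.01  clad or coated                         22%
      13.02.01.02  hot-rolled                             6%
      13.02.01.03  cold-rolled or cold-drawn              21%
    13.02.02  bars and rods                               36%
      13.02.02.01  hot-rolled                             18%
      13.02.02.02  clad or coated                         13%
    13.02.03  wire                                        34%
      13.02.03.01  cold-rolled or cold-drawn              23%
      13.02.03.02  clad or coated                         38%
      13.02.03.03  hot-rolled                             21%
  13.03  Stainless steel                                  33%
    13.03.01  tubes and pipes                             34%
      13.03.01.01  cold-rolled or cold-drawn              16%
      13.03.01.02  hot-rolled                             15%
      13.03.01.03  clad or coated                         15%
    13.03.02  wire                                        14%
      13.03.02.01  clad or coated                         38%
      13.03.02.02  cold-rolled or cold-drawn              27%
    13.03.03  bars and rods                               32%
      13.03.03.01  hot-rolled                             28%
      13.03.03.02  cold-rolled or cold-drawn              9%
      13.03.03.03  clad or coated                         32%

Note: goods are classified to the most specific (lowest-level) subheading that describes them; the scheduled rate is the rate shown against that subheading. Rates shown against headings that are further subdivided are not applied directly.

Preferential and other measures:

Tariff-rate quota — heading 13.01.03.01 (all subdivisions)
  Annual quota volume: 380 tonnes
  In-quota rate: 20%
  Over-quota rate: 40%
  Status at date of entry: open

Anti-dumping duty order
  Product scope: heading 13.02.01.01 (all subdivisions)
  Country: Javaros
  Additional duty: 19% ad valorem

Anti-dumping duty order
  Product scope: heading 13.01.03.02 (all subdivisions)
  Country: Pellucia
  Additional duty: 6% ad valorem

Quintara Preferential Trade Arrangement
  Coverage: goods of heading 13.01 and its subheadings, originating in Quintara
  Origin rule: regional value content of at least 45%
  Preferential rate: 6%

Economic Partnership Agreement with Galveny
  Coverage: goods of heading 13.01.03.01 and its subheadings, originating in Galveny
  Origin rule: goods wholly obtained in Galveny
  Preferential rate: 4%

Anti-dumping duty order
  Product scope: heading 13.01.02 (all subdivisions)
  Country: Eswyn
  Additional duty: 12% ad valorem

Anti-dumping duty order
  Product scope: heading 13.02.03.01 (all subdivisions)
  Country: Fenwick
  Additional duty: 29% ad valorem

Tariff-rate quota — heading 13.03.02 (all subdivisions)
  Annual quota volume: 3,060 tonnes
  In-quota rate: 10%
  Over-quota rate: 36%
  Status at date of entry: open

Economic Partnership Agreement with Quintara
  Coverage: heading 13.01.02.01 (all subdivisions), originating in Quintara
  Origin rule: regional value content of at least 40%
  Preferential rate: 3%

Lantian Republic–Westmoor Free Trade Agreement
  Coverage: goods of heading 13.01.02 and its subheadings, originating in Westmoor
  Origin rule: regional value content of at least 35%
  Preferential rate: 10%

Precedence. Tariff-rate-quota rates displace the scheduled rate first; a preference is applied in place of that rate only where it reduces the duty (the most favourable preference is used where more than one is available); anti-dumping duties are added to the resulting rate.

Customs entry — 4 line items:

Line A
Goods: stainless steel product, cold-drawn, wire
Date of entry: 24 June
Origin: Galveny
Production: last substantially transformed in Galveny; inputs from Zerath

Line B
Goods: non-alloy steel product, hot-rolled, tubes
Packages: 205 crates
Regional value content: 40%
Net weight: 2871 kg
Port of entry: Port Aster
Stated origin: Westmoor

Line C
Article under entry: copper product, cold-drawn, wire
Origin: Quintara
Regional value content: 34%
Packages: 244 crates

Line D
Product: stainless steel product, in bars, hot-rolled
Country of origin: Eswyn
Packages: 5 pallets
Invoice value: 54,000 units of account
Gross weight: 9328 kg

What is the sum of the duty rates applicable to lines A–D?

71%

Line A: stainless steel → 13.03; wire → 13.03.02; cold-drawn → 13.03.02.02. Scheduled 27%. quota on 13.03.02 open → in-quota 10%; Galveny agreement on 13.01.03.01: 13.03.02.02 not covered. → 10%.
Line B: non-alloy steel → 13.01; tubes → 13.01.02; hot-rolled → 13.01.02.01. Scheduled 29%. Westmoor agreement on 13.01.02: RVC ≥ 35% → 10% available; preferential 10%. → 10%.
Line C: copper → 13.02; wire → 13.02.03; cold-drawn → 13.02.03.01. Scheduled 23%. Quintara agreement on 13.01: 13.02.03.01 not covered; Quintara agreement on 13.01.02.01: 13.02.03.01 not covered. → 23%.
Line D: stainless steel → 13.03; in bars → 13.03.03; hot-rolled → 13.03.03.01. Scheduled 28%. No special measure applies. → 28%.
Sum: 10% + 10% + 23% + 28% = 71%.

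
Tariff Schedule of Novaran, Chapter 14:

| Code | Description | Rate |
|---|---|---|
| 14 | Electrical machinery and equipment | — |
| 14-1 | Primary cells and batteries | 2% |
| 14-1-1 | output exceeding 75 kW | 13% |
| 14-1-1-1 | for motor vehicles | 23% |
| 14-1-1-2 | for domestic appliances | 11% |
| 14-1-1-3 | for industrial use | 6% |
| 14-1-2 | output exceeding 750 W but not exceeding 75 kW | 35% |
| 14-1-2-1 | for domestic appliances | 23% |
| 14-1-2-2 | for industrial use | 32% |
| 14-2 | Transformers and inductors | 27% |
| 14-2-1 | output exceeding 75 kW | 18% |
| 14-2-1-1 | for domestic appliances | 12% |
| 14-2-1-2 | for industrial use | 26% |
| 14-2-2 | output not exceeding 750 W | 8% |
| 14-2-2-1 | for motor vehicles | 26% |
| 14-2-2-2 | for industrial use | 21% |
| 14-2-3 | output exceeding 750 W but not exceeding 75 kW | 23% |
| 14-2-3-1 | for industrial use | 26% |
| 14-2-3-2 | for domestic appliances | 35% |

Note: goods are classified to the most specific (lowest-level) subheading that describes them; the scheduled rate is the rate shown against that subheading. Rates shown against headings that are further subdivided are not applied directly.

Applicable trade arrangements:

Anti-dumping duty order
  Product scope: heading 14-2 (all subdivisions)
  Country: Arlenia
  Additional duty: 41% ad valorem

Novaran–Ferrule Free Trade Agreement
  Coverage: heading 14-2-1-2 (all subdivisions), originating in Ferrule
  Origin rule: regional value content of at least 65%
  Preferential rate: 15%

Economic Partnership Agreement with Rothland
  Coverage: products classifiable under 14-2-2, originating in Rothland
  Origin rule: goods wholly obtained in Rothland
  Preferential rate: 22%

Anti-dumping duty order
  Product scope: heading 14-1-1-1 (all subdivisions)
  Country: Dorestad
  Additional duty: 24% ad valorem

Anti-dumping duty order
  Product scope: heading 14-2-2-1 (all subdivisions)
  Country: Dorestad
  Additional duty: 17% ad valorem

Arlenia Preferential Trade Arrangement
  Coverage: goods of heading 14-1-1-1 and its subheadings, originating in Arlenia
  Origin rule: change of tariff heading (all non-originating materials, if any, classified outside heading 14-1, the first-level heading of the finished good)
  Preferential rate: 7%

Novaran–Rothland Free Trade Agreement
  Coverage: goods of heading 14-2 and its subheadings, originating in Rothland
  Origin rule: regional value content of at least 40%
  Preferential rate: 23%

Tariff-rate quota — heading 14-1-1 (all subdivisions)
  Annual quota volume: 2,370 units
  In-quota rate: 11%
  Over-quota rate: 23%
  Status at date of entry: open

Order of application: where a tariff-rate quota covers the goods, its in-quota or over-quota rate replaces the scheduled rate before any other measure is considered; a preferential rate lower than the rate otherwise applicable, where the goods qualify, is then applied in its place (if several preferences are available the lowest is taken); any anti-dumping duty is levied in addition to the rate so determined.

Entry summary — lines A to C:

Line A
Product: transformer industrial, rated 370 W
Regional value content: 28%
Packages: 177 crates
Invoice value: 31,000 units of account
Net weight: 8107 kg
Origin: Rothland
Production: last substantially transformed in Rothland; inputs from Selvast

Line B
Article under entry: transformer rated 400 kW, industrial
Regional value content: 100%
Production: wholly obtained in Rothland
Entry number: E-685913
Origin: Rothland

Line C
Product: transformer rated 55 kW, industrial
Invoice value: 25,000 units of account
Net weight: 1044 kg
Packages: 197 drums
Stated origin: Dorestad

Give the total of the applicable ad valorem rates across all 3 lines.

Line A: transformer → 14-2; rated 370 W → 14-2-2; industrial → 14-2-2-2. Scheduled 21%. Rothland agreement on 14-2-2: not wholly obtained; Rothland agreement on 14-2: RVC < 40%. → 21%.
Line B: transformer → 14-2; rated 400 kW → 14-2-1; industrial → 14-2-1-2. Scheduled 26%. Rothland agreement on 14-2-2: 14-2-1-2 not covered; Rothland agreement on 14-2: RVC ≥ 40% → 23% available; preferential 23%. → 23%.
Line C: transformer → 14-2; rated 55 kW → 14-2-3; industrial → 14-2-3-1. Scheduled 26%. No special measure applies. → 26%.
Sum: 21% + 23% + 26% = 70%.

70%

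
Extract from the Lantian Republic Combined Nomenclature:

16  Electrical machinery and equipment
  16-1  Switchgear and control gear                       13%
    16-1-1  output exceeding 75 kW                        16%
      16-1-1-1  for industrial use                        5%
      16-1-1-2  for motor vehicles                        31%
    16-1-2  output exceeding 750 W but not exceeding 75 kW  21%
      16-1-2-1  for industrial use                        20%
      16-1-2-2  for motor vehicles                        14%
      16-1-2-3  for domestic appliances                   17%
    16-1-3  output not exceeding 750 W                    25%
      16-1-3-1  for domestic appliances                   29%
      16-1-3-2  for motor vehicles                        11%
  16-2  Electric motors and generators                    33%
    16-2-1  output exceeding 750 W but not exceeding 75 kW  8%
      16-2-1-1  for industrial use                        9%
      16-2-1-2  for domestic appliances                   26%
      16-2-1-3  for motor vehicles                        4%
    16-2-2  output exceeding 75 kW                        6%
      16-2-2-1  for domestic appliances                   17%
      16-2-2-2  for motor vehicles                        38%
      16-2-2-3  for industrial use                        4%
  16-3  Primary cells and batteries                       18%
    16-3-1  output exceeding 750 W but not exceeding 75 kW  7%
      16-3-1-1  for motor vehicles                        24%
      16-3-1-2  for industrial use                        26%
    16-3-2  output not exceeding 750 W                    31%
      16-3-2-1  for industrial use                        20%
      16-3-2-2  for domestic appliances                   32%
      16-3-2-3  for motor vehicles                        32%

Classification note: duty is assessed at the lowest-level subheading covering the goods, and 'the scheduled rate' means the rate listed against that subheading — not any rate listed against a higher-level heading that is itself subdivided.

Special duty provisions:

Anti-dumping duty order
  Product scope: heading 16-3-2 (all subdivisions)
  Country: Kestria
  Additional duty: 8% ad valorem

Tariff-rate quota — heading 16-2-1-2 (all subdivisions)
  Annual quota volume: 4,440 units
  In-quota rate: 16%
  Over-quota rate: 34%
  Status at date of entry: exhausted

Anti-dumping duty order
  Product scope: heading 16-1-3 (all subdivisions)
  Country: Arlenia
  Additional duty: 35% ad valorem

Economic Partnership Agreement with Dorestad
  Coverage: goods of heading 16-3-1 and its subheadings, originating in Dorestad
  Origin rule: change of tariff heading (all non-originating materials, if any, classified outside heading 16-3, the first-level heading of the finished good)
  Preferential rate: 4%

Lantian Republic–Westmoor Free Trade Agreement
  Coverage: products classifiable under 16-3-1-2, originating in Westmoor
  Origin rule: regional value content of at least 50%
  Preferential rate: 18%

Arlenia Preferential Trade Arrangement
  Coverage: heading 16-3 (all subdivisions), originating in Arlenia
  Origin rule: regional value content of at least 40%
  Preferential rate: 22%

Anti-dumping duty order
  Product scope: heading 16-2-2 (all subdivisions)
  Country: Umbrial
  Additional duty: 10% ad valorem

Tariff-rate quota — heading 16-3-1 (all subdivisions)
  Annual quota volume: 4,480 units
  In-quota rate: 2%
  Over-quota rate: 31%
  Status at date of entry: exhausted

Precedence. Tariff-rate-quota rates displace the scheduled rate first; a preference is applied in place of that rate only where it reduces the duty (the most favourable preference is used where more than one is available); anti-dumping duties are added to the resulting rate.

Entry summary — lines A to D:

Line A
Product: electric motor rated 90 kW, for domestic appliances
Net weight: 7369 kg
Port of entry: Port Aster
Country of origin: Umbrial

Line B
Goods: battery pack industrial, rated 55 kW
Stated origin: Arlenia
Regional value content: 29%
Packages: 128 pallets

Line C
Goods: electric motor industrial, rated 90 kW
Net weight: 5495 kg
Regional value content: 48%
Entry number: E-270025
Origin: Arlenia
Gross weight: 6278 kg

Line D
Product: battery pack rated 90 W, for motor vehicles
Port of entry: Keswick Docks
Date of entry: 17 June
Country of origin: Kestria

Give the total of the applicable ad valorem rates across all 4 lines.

102%

Line A: electric motor → 16-2; rated 90 kW → 16-2-2; for domestic appliances → 16-2-2-1. Scheduled 17%. anti-dumping (Umbrial, 16-2-2): +10%; total 17% + 10% = 27%. → 27%.
Line B: battery pack → 16-3; rated 55 kW → 16-3-1; industrial → 16-3-1-2. Scheduled 26%. quota on 16-3-1 exhausted → over-quota 31%; Arlenia agreement on 16-3: RVC < 40%. → 31%.
Line C: electric motor → 16-2; rated 90 kW → 16-2-2; industrial → 16-2-2-3. Scheduled 4%. Arlenia agreement on 16-3: 16-2-2-3 not covered. → 4%.
Line D: battery pack → 16-3; rated 90 W → 16-3-2; for motor vehicles → 16-3-2-3. Scheduled 32%. anti-dumping (Kestria, 16-3-2): +8%; total 32% + 8% = 40%. → 40%.
Sum: 27% + 31% + 4% + 40% = 102%.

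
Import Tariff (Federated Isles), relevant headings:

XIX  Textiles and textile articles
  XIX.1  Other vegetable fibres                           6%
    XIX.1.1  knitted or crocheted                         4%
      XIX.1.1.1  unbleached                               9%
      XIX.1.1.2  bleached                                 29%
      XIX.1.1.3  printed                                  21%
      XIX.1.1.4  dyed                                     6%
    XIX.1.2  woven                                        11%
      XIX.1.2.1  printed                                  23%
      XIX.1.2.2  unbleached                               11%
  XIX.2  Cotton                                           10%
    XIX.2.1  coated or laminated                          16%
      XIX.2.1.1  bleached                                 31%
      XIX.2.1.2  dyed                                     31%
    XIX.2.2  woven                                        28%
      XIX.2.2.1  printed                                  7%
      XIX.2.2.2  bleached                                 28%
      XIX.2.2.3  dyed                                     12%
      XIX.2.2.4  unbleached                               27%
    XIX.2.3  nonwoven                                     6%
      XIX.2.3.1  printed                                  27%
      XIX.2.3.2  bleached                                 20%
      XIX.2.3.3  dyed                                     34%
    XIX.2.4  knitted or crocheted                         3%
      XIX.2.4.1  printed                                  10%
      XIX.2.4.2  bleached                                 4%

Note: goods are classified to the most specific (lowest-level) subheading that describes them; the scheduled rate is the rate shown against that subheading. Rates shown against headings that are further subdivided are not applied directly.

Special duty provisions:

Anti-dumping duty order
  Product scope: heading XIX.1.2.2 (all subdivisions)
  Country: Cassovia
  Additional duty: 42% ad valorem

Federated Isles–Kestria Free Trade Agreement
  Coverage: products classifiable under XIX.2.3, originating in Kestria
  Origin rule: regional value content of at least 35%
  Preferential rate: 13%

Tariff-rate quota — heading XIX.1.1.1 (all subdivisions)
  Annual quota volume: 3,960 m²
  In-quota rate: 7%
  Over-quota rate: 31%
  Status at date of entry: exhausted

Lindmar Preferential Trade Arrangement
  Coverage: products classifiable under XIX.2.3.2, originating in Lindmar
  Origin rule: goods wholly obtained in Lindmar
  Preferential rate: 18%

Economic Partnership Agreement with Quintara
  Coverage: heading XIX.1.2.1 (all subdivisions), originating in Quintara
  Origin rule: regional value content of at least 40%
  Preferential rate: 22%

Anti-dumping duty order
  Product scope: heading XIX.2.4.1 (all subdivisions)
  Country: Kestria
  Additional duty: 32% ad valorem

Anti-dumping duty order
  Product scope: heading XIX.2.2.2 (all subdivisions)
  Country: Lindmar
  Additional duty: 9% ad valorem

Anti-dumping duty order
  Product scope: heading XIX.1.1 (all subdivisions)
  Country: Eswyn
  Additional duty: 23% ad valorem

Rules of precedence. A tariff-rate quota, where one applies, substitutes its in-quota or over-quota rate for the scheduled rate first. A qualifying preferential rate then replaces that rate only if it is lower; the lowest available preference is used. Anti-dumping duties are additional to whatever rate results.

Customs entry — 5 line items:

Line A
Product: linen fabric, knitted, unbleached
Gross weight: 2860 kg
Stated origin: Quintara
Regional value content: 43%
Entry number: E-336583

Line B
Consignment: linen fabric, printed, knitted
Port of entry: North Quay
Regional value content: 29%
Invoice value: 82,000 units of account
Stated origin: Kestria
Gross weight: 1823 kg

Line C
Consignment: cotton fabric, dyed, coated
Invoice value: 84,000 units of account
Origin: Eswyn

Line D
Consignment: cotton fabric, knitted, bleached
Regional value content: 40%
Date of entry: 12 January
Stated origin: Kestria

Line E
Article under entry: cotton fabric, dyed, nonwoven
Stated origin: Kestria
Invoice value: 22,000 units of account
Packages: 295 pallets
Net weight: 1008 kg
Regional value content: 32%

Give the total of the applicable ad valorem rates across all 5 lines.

Line A: linen → XIX.1; knitted → XIX.1.1; unbleached → XIX.1.1.1. Scheduled 9%. quota on XIX.1.1.1 exhausted → over-quota 31%; Quintara agreement on XIX.1.2.1: XIX.1.1.1 not covered. → 31%.
Line B: linen → XIX.1; knitted → XIX.1.1; printed → XIX.1.1.3. Scheduled 21%. Kestria agreement on XIX.2.3: XIX.1.1.3 not covered. → 21%.
Line C: cotton → XIX.2; coated → XIX.2.1; dyed → XIX.2.1.2. Scheduled 31%. No special measure applies. → 31%.
Line D: cotton → XIX.2; knitted → XIX.2.4; bleached → XIX.2.4.2. Scheduled 4%. Kestria agreement on XIX.2.3: XIX.2.4.2 not covered. → 4%.
Line E: cotton → XIX.2; nonwoven → XIX.2.3; dyed → XIX.2.3.3. Scheduled 34%. Kestria agreement on XIX.2.3: RVC < 35%. → 34%.
Sum: 31% + 21% + 31% + 4% + 34% = 121%.

121%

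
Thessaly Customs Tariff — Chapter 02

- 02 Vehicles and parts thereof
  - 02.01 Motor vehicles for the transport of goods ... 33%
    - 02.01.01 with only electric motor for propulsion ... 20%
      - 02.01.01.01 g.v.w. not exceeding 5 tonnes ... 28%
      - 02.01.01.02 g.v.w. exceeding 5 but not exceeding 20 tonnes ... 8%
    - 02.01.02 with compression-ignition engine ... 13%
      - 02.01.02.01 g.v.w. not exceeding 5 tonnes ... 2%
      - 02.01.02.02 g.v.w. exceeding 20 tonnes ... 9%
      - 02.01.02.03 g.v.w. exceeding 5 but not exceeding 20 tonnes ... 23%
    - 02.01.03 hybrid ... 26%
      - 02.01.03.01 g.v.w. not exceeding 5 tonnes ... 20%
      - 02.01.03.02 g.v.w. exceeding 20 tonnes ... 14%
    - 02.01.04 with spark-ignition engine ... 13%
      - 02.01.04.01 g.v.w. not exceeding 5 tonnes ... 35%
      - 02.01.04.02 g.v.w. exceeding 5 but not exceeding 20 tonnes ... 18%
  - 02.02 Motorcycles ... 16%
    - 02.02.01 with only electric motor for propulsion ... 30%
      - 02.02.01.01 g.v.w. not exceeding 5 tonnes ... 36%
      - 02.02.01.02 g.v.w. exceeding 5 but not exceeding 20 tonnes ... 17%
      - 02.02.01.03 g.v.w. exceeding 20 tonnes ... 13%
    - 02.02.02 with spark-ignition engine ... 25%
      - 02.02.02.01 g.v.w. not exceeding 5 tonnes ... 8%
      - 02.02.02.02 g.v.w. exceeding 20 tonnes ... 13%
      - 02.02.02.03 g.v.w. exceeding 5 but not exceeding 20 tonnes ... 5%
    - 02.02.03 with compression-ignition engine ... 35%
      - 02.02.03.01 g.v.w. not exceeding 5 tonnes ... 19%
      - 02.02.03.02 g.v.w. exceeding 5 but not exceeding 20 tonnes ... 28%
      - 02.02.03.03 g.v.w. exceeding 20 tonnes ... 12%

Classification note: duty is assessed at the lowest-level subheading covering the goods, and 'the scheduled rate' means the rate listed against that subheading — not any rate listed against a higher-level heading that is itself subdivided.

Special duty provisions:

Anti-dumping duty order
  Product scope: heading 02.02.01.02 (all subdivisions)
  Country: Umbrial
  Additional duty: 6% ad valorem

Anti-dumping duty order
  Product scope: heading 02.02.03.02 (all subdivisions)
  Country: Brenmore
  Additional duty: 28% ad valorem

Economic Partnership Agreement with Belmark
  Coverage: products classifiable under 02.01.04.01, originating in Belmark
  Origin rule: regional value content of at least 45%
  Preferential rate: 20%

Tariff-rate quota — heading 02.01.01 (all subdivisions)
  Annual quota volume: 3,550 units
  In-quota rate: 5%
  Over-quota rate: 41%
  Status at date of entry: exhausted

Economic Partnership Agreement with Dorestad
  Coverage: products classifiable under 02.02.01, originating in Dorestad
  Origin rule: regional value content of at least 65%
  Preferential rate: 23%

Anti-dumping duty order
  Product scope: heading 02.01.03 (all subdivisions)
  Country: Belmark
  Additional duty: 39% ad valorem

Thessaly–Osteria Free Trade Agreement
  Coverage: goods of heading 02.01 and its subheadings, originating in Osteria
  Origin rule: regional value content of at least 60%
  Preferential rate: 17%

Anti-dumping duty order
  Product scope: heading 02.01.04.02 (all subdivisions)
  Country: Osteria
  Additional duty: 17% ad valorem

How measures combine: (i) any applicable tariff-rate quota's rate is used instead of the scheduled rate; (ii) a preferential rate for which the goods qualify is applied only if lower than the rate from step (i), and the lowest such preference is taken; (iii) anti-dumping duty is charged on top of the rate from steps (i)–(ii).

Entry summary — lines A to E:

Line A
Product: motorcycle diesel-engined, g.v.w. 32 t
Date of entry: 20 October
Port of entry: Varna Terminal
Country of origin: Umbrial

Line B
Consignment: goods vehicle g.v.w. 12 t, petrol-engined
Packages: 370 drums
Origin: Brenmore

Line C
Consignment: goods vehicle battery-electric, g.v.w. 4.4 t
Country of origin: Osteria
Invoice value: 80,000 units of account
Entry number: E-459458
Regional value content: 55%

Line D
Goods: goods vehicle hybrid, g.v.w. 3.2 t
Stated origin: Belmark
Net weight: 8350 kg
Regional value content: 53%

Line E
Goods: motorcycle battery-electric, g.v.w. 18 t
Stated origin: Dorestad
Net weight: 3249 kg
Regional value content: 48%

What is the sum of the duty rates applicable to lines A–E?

147%

Line A: motorcycle → 02.02; diesel-engined → 02.02.03; g.v.w. 32 t → 02.02.03.03. Scheduled 12%. No special measure applies. → 12%.
Line B: goods vehicle → 02.01; petrol-engined → 02.01.04; g.v.w. 12 t → 02.01.04.02. Scheduled 18%. No special measure applies. → 18%.
Line C: goods vehicle → 02.01; battery-electric → 02.01.01; g.v.w. 4.4 t → 02.01.01.01. Scheduled 28%. quota on 02.01.01 exhausted → over-quota 41%; Osteria agreement on 02.01: RVC < 60%. → 41%.
Line D: goods vehicle → 02.01; hybrid → 02.01.03; g.v.w. 3.2 t → 02.01.03.01. Scheduled 20%. Belmark agreement on 02.01.04.01: 02.01.03.01 not covered; anti-dumping (Belmark, 02.01.03): +39%; total 20% + 39% = 59%. → 59%.
Line E: motorcycle → 02.02; battery-electric → 02.02.01; g.v.w. 18 t → 02.02.01.02. Scheduled 17%. Dorestad agreement on 02.02.01: RVC < 65%. → 17%.
Sum: 12% + 18% + 41% + 59% + 17% = 147%.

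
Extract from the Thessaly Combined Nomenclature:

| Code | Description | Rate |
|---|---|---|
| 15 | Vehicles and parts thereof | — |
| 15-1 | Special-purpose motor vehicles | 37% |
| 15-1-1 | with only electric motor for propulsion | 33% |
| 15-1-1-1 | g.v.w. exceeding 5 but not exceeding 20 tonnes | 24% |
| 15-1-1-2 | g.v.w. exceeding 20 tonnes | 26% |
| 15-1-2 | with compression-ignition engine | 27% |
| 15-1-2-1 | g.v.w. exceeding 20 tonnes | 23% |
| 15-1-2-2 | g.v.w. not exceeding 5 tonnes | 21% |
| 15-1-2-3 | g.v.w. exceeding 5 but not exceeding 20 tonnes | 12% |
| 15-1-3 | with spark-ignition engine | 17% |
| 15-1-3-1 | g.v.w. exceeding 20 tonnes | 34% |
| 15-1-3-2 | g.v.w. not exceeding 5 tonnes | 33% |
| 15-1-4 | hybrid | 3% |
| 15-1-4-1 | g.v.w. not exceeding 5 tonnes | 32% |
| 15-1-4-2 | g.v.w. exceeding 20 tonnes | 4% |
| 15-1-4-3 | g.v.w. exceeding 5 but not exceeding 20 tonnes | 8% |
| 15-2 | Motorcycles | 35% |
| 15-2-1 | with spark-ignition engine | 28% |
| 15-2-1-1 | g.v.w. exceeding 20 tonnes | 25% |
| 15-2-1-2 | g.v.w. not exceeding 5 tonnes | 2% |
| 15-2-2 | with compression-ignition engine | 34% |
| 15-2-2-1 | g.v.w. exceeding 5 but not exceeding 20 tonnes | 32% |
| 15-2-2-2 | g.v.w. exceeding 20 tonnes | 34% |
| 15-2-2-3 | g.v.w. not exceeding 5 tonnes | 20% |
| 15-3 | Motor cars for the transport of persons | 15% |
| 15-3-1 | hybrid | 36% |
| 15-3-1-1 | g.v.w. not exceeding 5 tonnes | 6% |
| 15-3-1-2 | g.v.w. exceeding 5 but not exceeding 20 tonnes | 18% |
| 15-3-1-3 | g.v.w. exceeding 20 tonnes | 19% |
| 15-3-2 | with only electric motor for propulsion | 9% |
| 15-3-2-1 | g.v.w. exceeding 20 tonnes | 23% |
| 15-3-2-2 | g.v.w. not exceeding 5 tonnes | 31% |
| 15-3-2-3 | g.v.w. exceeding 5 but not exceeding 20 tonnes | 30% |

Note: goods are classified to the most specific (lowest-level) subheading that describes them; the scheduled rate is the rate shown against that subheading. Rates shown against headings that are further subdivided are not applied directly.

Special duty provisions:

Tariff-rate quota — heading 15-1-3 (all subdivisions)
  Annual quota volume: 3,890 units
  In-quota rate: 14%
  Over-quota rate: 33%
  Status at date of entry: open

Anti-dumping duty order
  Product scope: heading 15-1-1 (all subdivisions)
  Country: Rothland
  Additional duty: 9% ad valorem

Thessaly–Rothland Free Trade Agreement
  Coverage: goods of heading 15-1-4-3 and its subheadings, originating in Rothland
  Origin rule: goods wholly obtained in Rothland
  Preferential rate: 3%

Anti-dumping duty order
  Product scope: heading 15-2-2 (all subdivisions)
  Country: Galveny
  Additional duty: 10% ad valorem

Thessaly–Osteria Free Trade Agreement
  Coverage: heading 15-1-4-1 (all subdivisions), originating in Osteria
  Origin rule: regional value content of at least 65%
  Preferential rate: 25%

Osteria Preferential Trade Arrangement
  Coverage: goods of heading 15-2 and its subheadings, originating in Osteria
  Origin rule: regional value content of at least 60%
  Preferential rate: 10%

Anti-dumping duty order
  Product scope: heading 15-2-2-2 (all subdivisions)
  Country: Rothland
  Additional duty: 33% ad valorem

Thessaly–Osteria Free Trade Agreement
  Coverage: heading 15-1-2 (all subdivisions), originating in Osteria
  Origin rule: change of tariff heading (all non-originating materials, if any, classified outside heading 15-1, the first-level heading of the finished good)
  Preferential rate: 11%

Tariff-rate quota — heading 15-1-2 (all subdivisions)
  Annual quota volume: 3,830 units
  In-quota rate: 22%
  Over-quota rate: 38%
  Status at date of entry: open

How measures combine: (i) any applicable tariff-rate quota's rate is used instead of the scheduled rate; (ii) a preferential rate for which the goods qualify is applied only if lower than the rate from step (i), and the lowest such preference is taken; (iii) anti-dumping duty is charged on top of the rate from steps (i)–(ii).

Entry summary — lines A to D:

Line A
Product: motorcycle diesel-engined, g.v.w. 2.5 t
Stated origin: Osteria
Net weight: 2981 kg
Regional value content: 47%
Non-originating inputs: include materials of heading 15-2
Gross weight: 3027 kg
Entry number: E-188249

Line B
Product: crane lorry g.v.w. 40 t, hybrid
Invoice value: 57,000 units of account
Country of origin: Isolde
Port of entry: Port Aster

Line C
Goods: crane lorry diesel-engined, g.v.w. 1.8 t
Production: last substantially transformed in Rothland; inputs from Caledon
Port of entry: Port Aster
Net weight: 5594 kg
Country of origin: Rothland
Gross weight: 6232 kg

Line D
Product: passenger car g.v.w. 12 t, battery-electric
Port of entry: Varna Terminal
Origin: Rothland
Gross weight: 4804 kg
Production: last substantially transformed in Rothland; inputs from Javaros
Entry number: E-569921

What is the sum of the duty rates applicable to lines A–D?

Line A: motorcycle → 15-2; diesel-engined → 15-2-2; g.v.w. 2.5 t → 15-2-2-3. Scheduled 20%. Osteria agreement on 15-1-4-1: 15-2-2-3 not covered; Osteria agreement on 15-2: RVC < 60%; Osteria agreement on 15-1-2: 15-2-2-3 not covered. → 20%.
Line B: crane lorry → 15-1; hybrid → 15-1-4; g.v.w. 40 t → 15-1-4-2. Scheduled 4%. No special measure applies. → 4%.
Line C: crane lorry → 15-1; diesel-engined → 15-1-2; g.v.w. 1.8 t → 15-1-2-2. Scheduled 21%. quota on 15-1-2 open → in-quota 22%; Rothland agreement on 15-1-4-3: 15-1-2-2 not covered. → 22%.
Line D: passenger car → 15-3; battery-electric → 15-3-2; g.v.w. 12 t → 15-3-2-3. Scheduled 30%. Rothland agreement on 15-1-4-3: 15-3-2-3 not covered. → 30%.
Sum: 20% + 4% + 22% + 30% = 76%.

76%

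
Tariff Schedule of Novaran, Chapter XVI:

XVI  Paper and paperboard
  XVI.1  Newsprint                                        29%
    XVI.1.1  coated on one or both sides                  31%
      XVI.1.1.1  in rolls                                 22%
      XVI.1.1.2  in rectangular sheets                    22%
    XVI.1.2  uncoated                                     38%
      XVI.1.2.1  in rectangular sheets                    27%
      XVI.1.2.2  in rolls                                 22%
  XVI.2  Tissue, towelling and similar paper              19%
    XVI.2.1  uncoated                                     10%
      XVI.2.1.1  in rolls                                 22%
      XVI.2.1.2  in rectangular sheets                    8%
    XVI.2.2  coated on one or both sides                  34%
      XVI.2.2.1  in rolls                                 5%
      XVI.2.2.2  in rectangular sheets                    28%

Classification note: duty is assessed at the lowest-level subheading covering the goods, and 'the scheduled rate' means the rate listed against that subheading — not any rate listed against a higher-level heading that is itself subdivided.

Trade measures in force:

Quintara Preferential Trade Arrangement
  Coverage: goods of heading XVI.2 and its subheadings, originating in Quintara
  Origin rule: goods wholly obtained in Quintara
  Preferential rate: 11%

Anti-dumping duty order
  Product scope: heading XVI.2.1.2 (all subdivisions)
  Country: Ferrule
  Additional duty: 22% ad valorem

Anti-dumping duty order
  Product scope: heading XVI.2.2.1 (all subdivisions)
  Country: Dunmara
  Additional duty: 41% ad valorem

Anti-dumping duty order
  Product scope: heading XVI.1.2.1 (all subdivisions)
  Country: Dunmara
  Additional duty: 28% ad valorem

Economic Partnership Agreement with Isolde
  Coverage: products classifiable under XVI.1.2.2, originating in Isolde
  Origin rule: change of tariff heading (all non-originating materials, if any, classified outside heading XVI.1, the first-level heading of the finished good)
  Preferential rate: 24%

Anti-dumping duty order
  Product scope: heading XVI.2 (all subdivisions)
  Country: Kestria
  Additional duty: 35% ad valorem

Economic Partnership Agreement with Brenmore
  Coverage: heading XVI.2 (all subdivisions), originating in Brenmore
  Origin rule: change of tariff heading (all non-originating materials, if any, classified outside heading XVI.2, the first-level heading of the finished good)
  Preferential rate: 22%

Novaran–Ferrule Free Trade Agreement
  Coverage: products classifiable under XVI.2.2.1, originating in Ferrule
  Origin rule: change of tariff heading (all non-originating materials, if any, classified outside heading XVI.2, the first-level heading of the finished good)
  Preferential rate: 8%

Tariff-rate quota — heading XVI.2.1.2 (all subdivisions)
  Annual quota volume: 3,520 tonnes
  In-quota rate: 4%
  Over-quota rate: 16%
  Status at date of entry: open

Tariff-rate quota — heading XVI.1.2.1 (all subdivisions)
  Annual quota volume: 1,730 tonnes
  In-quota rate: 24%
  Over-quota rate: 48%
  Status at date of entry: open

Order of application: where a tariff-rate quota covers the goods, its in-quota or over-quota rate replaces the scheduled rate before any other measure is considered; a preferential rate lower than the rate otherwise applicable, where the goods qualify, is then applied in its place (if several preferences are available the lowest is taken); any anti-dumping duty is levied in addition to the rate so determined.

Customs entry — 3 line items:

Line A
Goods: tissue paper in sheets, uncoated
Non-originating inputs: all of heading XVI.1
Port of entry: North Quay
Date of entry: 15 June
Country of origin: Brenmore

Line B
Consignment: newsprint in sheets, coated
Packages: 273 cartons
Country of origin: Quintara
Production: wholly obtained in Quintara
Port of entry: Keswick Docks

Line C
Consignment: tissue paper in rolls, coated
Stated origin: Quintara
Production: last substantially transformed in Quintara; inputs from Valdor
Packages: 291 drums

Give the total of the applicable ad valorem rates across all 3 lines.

31%

Line A: tissue paper → XVI.2; uncoated → XVI.2.1; in sheets → XVI.2.1.2. Scheduled 8%. quota on XVI.2.1.2 open → in-quota 4%; Brenmore agreement on XVI.2: CTH met → 22% available; preference 22% not lower than 4% → no reduction. → 4%.
Line B: newsprint → XVI.1; coated → XVI.1.1; in sheets → XVI.1.1.2. Scheduled 22%. Quintara agreement on XVI.2: XVI.1.1.2 not covered. → 22%.
Line C: tissue paper → XVI.2; coated → XVI.2.2; in rolls → XVI.2.2.1. Scheduled 5%. Quintara agreement on XVI.2: not wholly obtained. → 5%.
Sum: 4% + 22% + 5% = 31%.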